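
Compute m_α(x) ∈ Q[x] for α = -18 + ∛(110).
m_α(x) = x^3 + 54x^2 + 972x + 5722

Set β = α + 18 = ∛(110), so β^3 = 110. Then (α + 18)^3 - 110 = 0, i.e. α is a root of g(x) = (x + 18)^3 - 110 = x^3 + 54x^2 + 972x + 5722. Since g(x) = h(x + 18) where h(x) = x^3 - 110, and h is irreducible over Q (because 110 is not a perfect cube, so h has no rational root, and a monic cubic with no rational root is irreducible), g is also irreducible (irreducibility is preserved under the substitution x → x + 18). Hence m_α(x) = x^3 + 54x^2 + 972x + 5722.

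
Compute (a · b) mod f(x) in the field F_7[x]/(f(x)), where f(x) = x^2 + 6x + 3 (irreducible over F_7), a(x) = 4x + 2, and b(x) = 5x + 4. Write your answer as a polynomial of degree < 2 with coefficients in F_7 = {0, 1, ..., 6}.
a · b ≡ 4x + 4 (mod f(x))

Multiply in F_7[x]: a(x)·b(x) = (4x + 2)·(5x + 4) = 6x^2 + 5x + 1. This has degree ≥ 2, so divide by f(x) over F_7: 6x^2 + 5x + 1 = (6)·(x^2 + 6x + 3) + (4x + 4). Hence a·b ≡ 4x + 4 (mod f). (F_7[x]/(f) is a field with 7^2 = 49 elements since f is irreducible of degree 2.)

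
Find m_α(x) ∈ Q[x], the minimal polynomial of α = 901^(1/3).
m_α(x) = x^3 - 901

α satisfies α^3 = 901, so x^3 - 901 annihilates α. By the rational root test, a rational root p/q (in lowest terms) of x^3 - 901 would satisfy p^3 = 901 q^3, forcing q = 1 and p^3 = 901; but 901 is not a perfect cube, contradiction. A monic cubic over Q with no rational root is irreducible (any nontrivial factorization would include a linear factor). Hence x^3 - 901 is the minimal polynomial of α, and in particular [Q(α):Q] = 3.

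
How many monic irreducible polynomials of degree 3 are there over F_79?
There are 164320 monic irreducible polynomials of degree 3 over F_79

Each element of F_{79^3} that lies in no proper subfield is a root of exactly one monic irreducible of degree 3 over F_79, and each such polynomial has 3 distinct roots in F_{79^3}. By Möbius inversion the count is N_79(3) = (1/3) Σ_{d|3} μ(3/d) · 79^d = (1/3)(μ(3)·79^1 + μ(1)·79^3) = 492960/3 = 164320.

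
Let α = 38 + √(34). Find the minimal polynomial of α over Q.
m_α(x) = x^2 - 76x + 1410

From α - 38 = √(34), squaring gives (α - 38)^2 = 34, i.e. α^2 - 76α + 1444 = 34, so α^2 - 76α + 1410 = 0. The discriminant of x^2 - 76x + 1410 is (-76)^2 - 4·(1410) = 5776 - 5640 = 136, and 4·(34) is not a perfect square in Q since 34 is squarefree and ≠ 1. Hence x^2 - 76x + 1410 is irreducible over Q and is the minimal polynomial of α.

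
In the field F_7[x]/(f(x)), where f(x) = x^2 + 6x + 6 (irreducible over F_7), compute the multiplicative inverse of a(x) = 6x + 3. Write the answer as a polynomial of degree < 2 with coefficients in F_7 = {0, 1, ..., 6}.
a(x)^(-1) ≡ 3x + 6 (mod f(x))

Since f is irreducible over F_7, F_7[x]/(f) is a field and a(x) ≠ 0 has an inverse. Apply the extended Euclidean algorithm to f(x) and a(x) in F_7[x]: f(x) = (6x + 5)·a(x) + (5). The last nonzero remainder is the constant 5 = gcd(f, a) in F_7. Back-substituting through the division chain expresses 5 = s(x)·a(x) + t(x)·f(x) with s(x) ≡ x + 2 (mod f), so (x + 2)·a(x) ≡ 5 (mod f). Multiplying by 5^(-1) ≡ 3 in F_7 gives a(x)^(-1) ≡ 3·(x + 2) ≡ 3x + 6 (mod f). Check: (6x + 3)·(3x + 6) = 4x^2 + 3x + 4 ≡ 1 (mod x^2 + 6x + 6).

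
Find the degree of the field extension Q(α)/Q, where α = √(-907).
[Q(α):Q] = 2

[Q(α):Q] equals the degree of the minimal polynomial of α. Here α^2 = -907 and x^2 + 907 is irreducible (d = -907 is squarefree, ≠ 1, hence not a square), so deg(m_α) = 2. Thus [Q(α):Q] = 2.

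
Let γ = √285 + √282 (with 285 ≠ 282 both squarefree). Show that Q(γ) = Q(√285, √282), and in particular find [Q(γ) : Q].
[Q(γ) : Q] = 4 (equivalently, Q(γ) = Q(√285, √282))

Obviously Q(γ) ⊆ Q(√285, √282), and [Q(√285, √282):Q] = 4 (since 285, 282 are distinct squarefree integers > 1 with 80370 not a perfect square). To show equality we compute the minimal polynomial of γ. From γ = √285 + √282: γ^2 = 285 + 2√(80370) + 282 = 567 + 2√(80370), so γ^2 - 567 = 2√(80370); squaring, (γ^2 - 567)^2 = 4·80370, i.e. γ^4 - 1134γ^2 + 321489 - 321480 = 0, i.e. γ^4 - 1134γ^2 + 9 = 0. So γ is a root of x^4 - 1134x^2 + 9. This polynomial is irreducible over Q: it has no rational root (each ±√285 ± √282 is irrational), and any factorization into two quadratics over Q would force √(80370) ∈ Q (pairing opposite roots) or √285, √282 ∈ Q (other pairings), all impossible. Hence [Q(γ):Q] = 4 = [Q(√285, √282):Q], so Q(γ) = Q(√285, √282).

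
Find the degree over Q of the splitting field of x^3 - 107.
[K : Q] = 6

The roots of x^3 - 107 are ∛107, ω∛107, ω^2∛107 where ω = e^(2πi/3) is a primitive cube root of unity, so K = Q(∛107, ω). Now [Q(∛107):Q] = 3 (since 107 is not a perfect cube, x^3 - 107 is irreducible) and [Q(ω):Q] = 2. Both 2 and 3 divide [K:Q], and [K:Q] ≤ 3·2 = 6, so [K:Q] = 6. (Equivalently: Q(∛107) ⊂ R but ω ∉ R, so [K : Q(∛107)] = 2.)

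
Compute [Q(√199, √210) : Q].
[Q(√199, √210) : Q] = 4

[Q(√199):Q] = 2 (min poly x^2 - 199, irreducible since 199 is squarefree > 1). For the top step, suppose √210 ∈ Q(√199), say √210 = c + d√199 with c, d ∈ Q. Squaring: 210 = c^2 + 199d^2 + 2cd√199. Since √199 ∉ Q this forces 2cd = 0. If d = 0 then √210 = c ∈ Q, contradicting 210 squarefree > 1. If c = 0 then 210 = 199d^2, so 199·210 = (199d)^2 is a perfect square in Q — but 199·210 = 41790 is not a perfect square (since 199 and 210 are distinct squarefree integers). Contradiction. Hence √210 ∉ Q(√199), so x^2 - 210 stays irreducible over Q(√199) and [Q(√199, √210) : Q(√199)] = 2. By the tower law, [Q(√199, √210) : Q] = 2 · 2 = 4.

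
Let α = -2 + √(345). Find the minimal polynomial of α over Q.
m_α(x) = x^2 + 4x - 341

From α + 2 = √(345), squaring gives (α + 2)^2 = 345, i.e. α^2 + 4α + 4 = 345, so α^2 + 4α - 341 = 0. The discriminant of x^2 + 4x - 341 is (4)^2 - 4·(-341) = 16 + 1364 = 1380, and 4·(345) is not a perfect square in Q since 345 is squarefree and ≠ 1. Hence x^2 + 4x - 341 is irreducible over Q and is the minimal polynomial of α.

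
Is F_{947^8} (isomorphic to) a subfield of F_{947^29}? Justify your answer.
No: F_{947^8} is not a subfield of F_{947^29}

F_{p^m} embeds in F_{p^n} iff m | n. Here 8 ∤ 29 (since 29 = 3·8 + 5 with remainder 5 ≠ 0), so F_{947^8} is not a subfield of F_{947^29}. Equivalently: if it were, the tower law would give 8 = [F_{947^8}:F_947] dividing [F_{947^29}:F_947] = 29, contradiction.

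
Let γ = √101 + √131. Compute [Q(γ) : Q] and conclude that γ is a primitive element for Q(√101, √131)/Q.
[Q(γ) : Q] = 4 (equivalently, Q(γ) = Q(√101, √131))

Obviously Q(γ) ⊆ Q(√101, √131), and [Q(√101, √131):Q] = 4 (since 101, 131 are distinct squarefree integers > 1 with 13231 not a perfect square). To show equality we compute the minimal polynomial of γ. From γ = √101 + √131: γ^2 = 101 + 2√(13231) + 131 = 232 + 2√(13231), so γ^2 - 232 = 2√(13231); squaring, (γ^2 - 232)^2 = 4·13231, i.e. γ^4 - 464γ^2 + 53824 - 52924 = 0, i.e. γ^4 - 464γ^2 + 900 = 0. So γ is a root of x^4 - 464x^2 + 900. This polynomial is irreducible over Q: it has no rational root (each ±√101 ± √131 is irrational), and any factorization into two quadratics over Q would force √(13231) ∈ Q (pairing opposite roots) or √101, √131 ∈ Q (other pairings), all impossible. Hence [Q(γ):Q] = 4 = [Q(√101, √131):Q], so Q(γ) = Q(√101, √131).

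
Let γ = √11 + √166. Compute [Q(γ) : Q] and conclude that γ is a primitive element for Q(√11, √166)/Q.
[Q(γ) : Q] = 4 (equivalently, Q(γ) = Q(√11, √166))

Obviously Q(γ) ⊆ Q(√11, √166), and [Q(√11, √166):Q] = 4 (since 11, 166 are distinct squarefree integers > 1 with 1826 not a perfect square). To show equality we compute the minimal polynomial of γ. From γ = √11 + √166: γ^2 = 11 + 2√(1826) + 166 = 177 + 2√(1826), so γ^2 - 177 = 2√(1826); squaring, (γ^2 - 177)^2 = 4·1826, i.e. γ^4 - 354γ^2 + 31329 - 7304 = 0, i.e. γ^4 - 354γ^2 + 24025 = 0. So γ is a root of x^4 - 354x^2 + 24025. This polynomial is irreducible over Q: it has no rational root (each ±√11 ± √166 is irrational), and any factorization into two quadratics over Q would force √(1826) ∈ Q (pairing opposite roots) or √11, √166 ∈ Q (other pairings), all impossible. Hence [Q(γ):Q] = 4 = [Q(√11, √166):Q], so Q(γ) = Q(√11, √166).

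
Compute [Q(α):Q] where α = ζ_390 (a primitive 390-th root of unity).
[Q(α):Q] = 96

The minimal polynomial of ζ_390 over Q is the 390-th cyclotomic polynomial Φ_390(x), which is irreducible over Q and has degree φ(390) = 96. Hence [Q(α):Q] = φ(390) = 96.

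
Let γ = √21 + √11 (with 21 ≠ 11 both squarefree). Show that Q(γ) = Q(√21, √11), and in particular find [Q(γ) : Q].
[Q(γ) : Q] = 4 (equivalently, Q(γ) = Q(√21, √11))

Obviously Q(γ) ⊆ Q(√21, √11), and [Q(√21, √11):Q] = 4 (since 21, 11 are distinct squarefree integers > 1 with 231 not a perfect square). To show equality we compute the minimal polynomial of γ. From γ = √21 + √11: γ^2 = 21 + 2√(231) + 11 = 32 + 2√(231), so γ^2 - 32 = 2√(231); squaring, (γ^2 - 32)^2 = 4·231, i.e. γ^4 - 64γ^2 + 1024 - 924 = 0, i.e. γ^4 - 64γ^2 + 100 = 0. So γ is a root of x^4 - 64x^2 + 100. This polynomial is irreducible over Q: it has no rational root (each ±√21 ± √11 is irrational), and any factorization into two quadratics over Q would force √(231) ∈ Q (pairing opposite roots) or √21, √11 ∈ Q (other pairings), all impossible. Hence [Q(γ):Q] = 4 = [Q(√21, √11):Q], so Q(γ) = Q(√21, √11).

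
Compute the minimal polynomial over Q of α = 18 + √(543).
m_α(x) = x^2 - 36x - 219

From α - 18 = √(543), squaring gives (α - 18)^2 = 543, i.e. α^2 - 36α + 324 = 543, so α^2 - 36α - 219 = 0. The discriminant of x^2 - 36x - 219 is (-36)^2 - 4·(-219) = 1296 + 876 = 2172, and 4·(543) is not a perfect square in Q since 543 is squarefree and ≠ 1. Hence x^2 - 36x - 219 is irreducible over Q and is the minimal polynomial of α.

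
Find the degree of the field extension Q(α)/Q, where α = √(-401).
[Q(α):Q] = 2

[Q(α):Q] equals the degree of the minimal polynomial of α. Here α^2 = -401 and x^2 + 401 is irreducible (d = -401 is squarefree, ≠ 1, hence not a square), so deg(m_α) = 2. Thus [Q(α):Q] = 2.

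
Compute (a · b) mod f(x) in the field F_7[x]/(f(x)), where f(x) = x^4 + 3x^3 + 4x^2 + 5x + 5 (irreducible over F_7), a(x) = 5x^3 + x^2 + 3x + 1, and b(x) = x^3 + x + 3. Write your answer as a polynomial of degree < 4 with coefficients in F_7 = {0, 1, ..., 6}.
a · b ≡ x^2 (mod f(x))

Multiply in F_7[x]: a(x)·b(x) = (5x^3 + x^2 + 3x + 1)·(x^3 + x + 3) = 5x^6 + x^5 + x^4 + 3x^3 + 6x^2 + 3x + 3. This has degree ≥ 4, so divide by f(x) over F_7: 5x^6 + x^5 + x^4 + 3x^3 + 6x^2 + 3x + 3 = (5x^2 + 2)·(x^4 + 3x^3 + 4x^2 + 5x + 5) + (x^2). Hence a·b ≡ x^2 (mod f). (F_7[x]/(f) is a field with 7^4 = 2401 elements since f is irreducible of degree 4.)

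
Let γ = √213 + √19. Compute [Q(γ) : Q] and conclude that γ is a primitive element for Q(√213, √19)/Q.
[Q(γ) : Q] = 4 (equivalently, Q(γ) = Q(√213, √19))

Obviously Q(γ) ⊆ Q(√213, √19), and [Q(√213, √19):Q] = 4 (since 213, 19 are distinct squarefree integers > 1 with 4047 not a perfect square). To show equality we compute the minimal polynomial of γ. From γ = √213 + √19: γ^2 = 213 + 2√(4047) + 19 = 232 + 2√(4047), so γ^2 - 232 = 2√(4047); squaring, (γ^2 - 232)^2 = 4·4047, i.e. γ^4 - 464γ^2 + 53824 - 16188 = 0, i.e. γ^4 - 464γ^2 + 37636 = 0. So γ is a root of x^4 - 464x^2 + 37636. This polynomial is irreducible over Q: it has no rational root (each ±√213 ± √19 is irrational), and any factorization into two quadratics over Q would force √(4047) ∈ Q (pairing opposite roots) or √213, √19 ∈ Q (other pairings), all impossible. Hence [Q(γ):Q] = 4 = [Q(√213, √19):Q], so Q(γ) = Q(√213, √19).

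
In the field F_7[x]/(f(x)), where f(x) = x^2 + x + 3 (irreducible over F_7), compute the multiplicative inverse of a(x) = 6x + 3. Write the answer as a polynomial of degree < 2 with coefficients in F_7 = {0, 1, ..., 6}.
a(x)^(-1) ≡ x + 4 (mod f(x))

Since f is irreducible over F_7, F_7[x]/(f) is a field and a(x) ≠ 0 has an inverse. Apply the extended Euclidean algorithm to f(x) and a(x) in F_7[x]: f(x) = (6x + 3)·a(x) + (1). The last nonzero remainder is the constant 1 = gcd(f, a) in F_7. Back-substituting through the division chain expresses 1 = s(x)·a(x) + t(x)·f(x) with s(x) ≡ x + 4 (mod f), so a(x)^(-1) ≡ s(x) = x + 4 (mod f). Check: (6x + 3)·(x + 4) = 6x^2 + 6x + 5 ≡ 1 (mod x^2 + x + 3).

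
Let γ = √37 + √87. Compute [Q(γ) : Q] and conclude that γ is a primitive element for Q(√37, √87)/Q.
[Q(γ) : Q] = 4 (equivalently, Q(γ) = Q(√37, √87))

Obviously Q(γ) ⊆ Q(√37, √87), and [Q(√37, √87):Q] = 4 (since 37, 87 are distinct squarefree integers > 1 with 3219 not a perfect square). To show equality we compute the minimal polynomial of γ. From γ = √37 + √87: γ^2 = 37 + 2√(3219) + 87 = 124 + 2√(3219), so γ^2 - 124 = 2√(3219); squaring, (γ^2 - 124)^2 = 4·3219, i.e. γ^4 - 248γ^2 + 15376 - 12876 = 0, i.e. γ^4 - 248γ^2 + 2500 = 0. So γ is a root of x^4 - 248x^2 + 2500. This polynomial is irreducible over Q: it has no rational root (each ±√37 ± √87 is irrational), and any factorization into two quadratics over Q would force √(3219) ∈ Q (pairing opposite roots) or √37, √87 ∈ Q (other pairings), all impossible. Hence [Q(γ):Q] = 4 = [Q(√37, √87):Q], so Q(γ) = Q(√37, √87).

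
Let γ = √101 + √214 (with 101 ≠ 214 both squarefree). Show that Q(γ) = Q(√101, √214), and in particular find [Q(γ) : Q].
[Q(γ) : Q] = 4 (equivalently, Q(γ) = Q(√101, √214))

Obviously Q(γ) ⊆ Q(√101, √214), and [Q(√101, √214):Q] = 4 (since 101, 214 are distinct squarefree integers > 1 with 21614 not a perfect square). To show equality we compute the minimal polynomial of γ. From γ = √101 + √214: γ^2 = 101 + 2√(21614) + 214 = 315 + 2√(21614), so γ^2 - 315 = 2√(21614); squaring, (γ^2 - 315)^2 = 4·21614, i.e. γ^4 - 630γ^2 + 99225 - 86456 = 0, i.e. γ^4 - 630γ^2 + 12769 = 0. So γ is a root of x^4 - 630x^2 + 12769. This polynomial is irreducible over Q: it has no rational root (each ±√101 ± √214 is irrational), and any factorization into two quadratics over Q would force √(21614) ∈ Q (pairing opposite roots) or √101, √214 ∈ Q (other pairings), all impossible. Hence [Q(γ):Q] = 4 = [Q(√101, √214):Q], so Q(γ) = Q(√101, √214).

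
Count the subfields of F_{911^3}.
F_{911^3} has 2 subfields

The subfields of F_{p^n} are exactly the fields F_{p^d} for d | n (each is the fixed field of the unique index-d subgroup of Gal(F_{p^n}/F_p) ≅ Z/nZ). The divisors of n = 3 are {1, 3}, giving 2 subfields: F_{911^1}, F_{911^3}.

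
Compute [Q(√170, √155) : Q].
[Q(√170, √155) : Q] = 4

[Q(√170):Q] = 2 (min poly x^2 - 170, irreducible since 170 is squarefree > 1). For the top step, suppose √155 ∈ Q(√170), say √155 = c + d√170 with c, d ∈ Q. Squaring: 155 = c^2 + 170d^2 + 2cd√170. Since √170 ∉ Q this forces 2cd = 0. If d = 0 then √155 = c ∈ Q, contradicting 155 squarefree > 1. If c = 0 then 155 = 170d^2, so 170·155 = (170d)^2 is a perfect square in Q — but 170·155 = 26350 is not a perfect square (since 170 and 155 are distinct squarefree integers). Contradiction. Hence √155 ∉ Q(√170), so x^2 - 155 stays irreducible over Q(√170) and [Q(√170, √155) : Q(√170)] = 2. By the tower law, [Q(√170, √155) : Q] = 2 · 2 = 4.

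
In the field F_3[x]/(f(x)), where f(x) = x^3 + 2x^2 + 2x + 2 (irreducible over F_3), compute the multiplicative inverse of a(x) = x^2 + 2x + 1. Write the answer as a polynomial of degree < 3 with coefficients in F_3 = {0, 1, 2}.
a(x)^(-1) ≡ x^2 + 1 (mod f(x))

Since f is irreducible over F_3, F_3[x]/(f) is a field and a(x) ≠ 0 has an inverse. Apply the extended Euclidean algorithm to f(x) and a(x) in F_3[x]: f(x) = (x)·a(x) + (x + 2);  a(x) = (x)·(x + 2) + (1). The last nonzero remainder is the constant 1 = gcd(f, a) in F_3. Back-substituting through the division chain expresses 1 = s(x)·a(x) + t(x)·f(x) with s(x) ≡ x^2 + 1 (mod f), so a(x)^(-1) ≡ s(x) = x^2 + 1 (mod f). Check: (x^2 + 2x + 1)·(x^2 + 1) = x^4 + 2x^3 + 2x^2 + 2x + 1 ≡ 1 (mod x^3 + 2x^2 + 2x + 2).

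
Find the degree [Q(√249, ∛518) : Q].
[Q(√249, ∛518) : Q] = 6

Let L = Q(√249, ∛518). Since Q(√249) ⊂ L and [Q(√249):Q] = 2, the tower law gives 2 | [L:Q]. Likewise Q(∛518) ⊂ L with [Q(∛518):Q] = 3 (because 518 is not a perfect cube), so 3 | [L:Q]. As gcd(2,3) = 1, [L:Q] is divisible by 6. Conversely L is generated over Q by √249 and ∛518, so [L:Q] ≤ 2·3 = 6. Therefore [Q(√249, ∛518) : Q] = 6.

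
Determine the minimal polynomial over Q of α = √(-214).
m_α(x) = x^2 + 214

α satisfies α^2 + 214 = 0, so x^2 + 214 annihilates α. Since d = -214 is squarefree and ≠ 1, it is not a perfect square in Q, so x^2 + 214 has no rational root and is therefore irreducible over Q (a degree-2 polynomial over a field is irreducible iff it has no root). Hence m_α(x) = x^2 + 214.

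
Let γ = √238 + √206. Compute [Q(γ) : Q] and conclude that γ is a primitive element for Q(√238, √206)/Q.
[Q(γ) : Q] = 4 (equivalently, Q(γ) = Q(√238, √206))

Obviously Q(γ) ⊆ Q(√238, √206), and [Q(√238, √206):Q] = 4 (since 238, 206 are distinct squarefree integers > 1 with 49028 not a perfect square). To show equality we compute the minimal polynomial of γ. From γ = √238 + √206: γ^2 = 238 + 2√(49028) + 206 = 444 + 2√(49028), so γ^2 - 444 = 2√(49028); squaring, (γ^2 - 444)^2 = 4·49028, i.e. γ^4 - 888γ^2 + 197136 - 196112 = 0, i.e. γ^4 - 888γ^2 + 1024 = 0. So γ is a root of x^4 - 888x^2 + 1024. This polynomial is irreducible over Q: it has no rational root (each ±√238 ± √206 is irrational), and any factorization into two quadratics over Q would force √(49028) ∈ Q (pairing opposite roots) or √238, √206 ∈ Q (other pairings), all impossible. Hence [Q(γ):Q] = 4 = [Q(√238, √206):Q], so Q(γ) = Q(√238, √206).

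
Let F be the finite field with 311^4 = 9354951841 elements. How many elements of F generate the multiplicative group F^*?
There are φ(9354951840) = 2205941760 primitive elements

F_q^* is cyclic of order q - 1 = 9354951840. A cyclic group of order m has exactly φ(m) generators. Here m = 9354951840 = 2^5 · 3 · 5 · 13 · 31 · 137 · 353, so the number of primitive elements is φ(9354951840) = 2205941760.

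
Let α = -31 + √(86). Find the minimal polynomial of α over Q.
m_α(x) = x^2 + 62x + 875

From α + 31 = √(86), squaring gives (α + 31)^2 = 86, i.e. α^2 + 62α + 961 = 86, so α^2 + 62α + 875 = 0. The discriminant of x^2 + 62x + 875 is (62)^2 - 4·(875) = 3844 - 3500 = 344, and 4·(86) is not a perfect square in Q since 86 is squarefree and ≠ 1. Hence x^2 + 62x + 875 is irreducible over Q and is the minimal polynomial of α.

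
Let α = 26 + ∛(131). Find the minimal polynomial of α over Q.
m_α(x) = x^3 - 78x^2 + 2028x - 17707

Set β = α - 26 = ∛(131), so β^3 = 131. Then (α - 26)^3 - 131 = 0, i.e. α is a root of g(x) = (x - 26)^3 - 131 = x^3 - 78x^2 + 2028x - 17707. Since g(x) = h(x - 26) where h(x) = x^3 - 131, and h is irreducible over Q (because 131 is not a perfect cube, so h has no rational root, and a monic cubic with no rational root is irreducible), g is also irreducible (irreducibility is preserved under the substitution x → x - 26). Hence m_α(x) = x^3 - 78x^2 + 2028x - 17707.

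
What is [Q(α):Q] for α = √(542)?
[Q(α):Q] = 2

[Q(α):Q] equals the degree of the minimal polynomial of α. Here α^2 = 542 and x^2 - 542 is irreducible (d = 542 is squarefree, ≠ 1, hence not a square), so deg(m_α) = 2. Thus [Q(α):Q] = 2.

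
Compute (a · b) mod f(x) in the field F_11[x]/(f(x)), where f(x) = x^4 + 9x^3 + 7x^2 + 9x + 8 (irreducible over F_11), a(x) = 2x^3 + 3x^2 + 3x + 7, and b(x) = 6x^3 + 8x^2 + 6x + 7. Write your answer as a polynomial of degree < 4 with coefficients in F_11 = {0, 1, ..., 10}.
a · b ≡ 9x^3 + 8x^2 + 2x + 10 (mod f(x))

Multiply in F_11[x]: a(x)·b(x) = (2x^3 + 3x^2 + 3x + 7)·(6x^3 + 8x^2 + 6x + 7) = x^6 + x^5 + 10x^4 + 10x^3 + 7x^2 + 8x + 5. This has degree ≥ 4, so divide by f(x) over F_11: x^6 + x^5 + 10x^4 + 10x^3 + 7x^2 + 8x + 5 = (x^2 + 3x + 9)·(x^4 + 9x^3 + 7x^2 + 9x + 8) + (9x^3 + 8x^2 + 2x + 10). Hence a·b ≡ 9x^3 + 8x^2 + 2x + 10 (mod f). (F_11[x]/(f) is a field with 11^4 = 14641 elements since f is irreducible of degree 4.)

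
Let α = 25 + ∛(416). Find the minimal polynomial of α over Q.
m_α(x) = x^3 - 75x^2 + 1875x - 16041

Set β = α - 25 = ∛(416), so β^3 = 416. Then (α - 25)^3 - 416 = 0, i.e. α is a root of g(x) = (x - 25)^3 - 416 = x^3 - 75x^2 + 1875x - 16041. Since g(x) = h(x - 25) where h(x) = x^3 - 416, and h is irreducible over Q (because 416 is not a perfect cube, so h has no rational root, and a monic cubic with no rational root is irreducible), g is also irreducible (irreducibility is preserved under the substitution x → x - 25). Hence m_α(x) = x^3 - 75x^2 + 1875x - 16041.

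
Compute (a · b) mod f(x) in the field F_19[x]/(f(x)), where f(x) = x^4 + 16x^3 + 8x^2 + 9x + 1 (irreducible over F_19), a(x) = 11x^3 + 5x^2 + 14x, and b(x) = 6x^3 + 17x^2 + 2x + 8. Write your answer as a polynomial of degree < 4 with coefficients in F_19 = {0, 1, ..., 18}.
a · b ≡ x^3 + 4x^2 + 18x + 4 (mod f(x))

Multiply in F_19[x]: a(x)·b(x) = (11x^3 + 5x^2 + 14x)·(6x^3 + 17x^2 + 2x + 8) = 9x^6 + 8x^5 + x^4 + 13x^3 + 11x^2 + 17x. This has degree ≥ 4, so divide by f(x) over F_19: 9x^6 + 8x^5 + x^4 + 13x^3 + 11x^2 + 17x = (9x^2 + 16x + 15)·(x^4 + 16x^3 + 8x^2 + 9x + 1) + (x^3 + 4x^2 + 18x + 4). Hence a·b ≡ x^3 + 4x^2 + 18x + 4 (mod f). (F_19[x]/(f) is a field with 19^4 = 130321 elements since f is irreducible of degree 4.)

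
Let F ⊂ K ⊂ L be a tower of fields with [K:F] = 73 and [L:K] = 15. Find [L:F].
[L:F] = 1095

The tower law says that for any tower of field extensions F ⊂ K ⊂ L with finite degrees, [L:F] = [L:K] · [K:F]. Here this gives [L:F] = 15 · 73 = 1095.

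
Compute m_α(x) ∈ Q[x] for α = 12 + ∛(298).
m_α(x) = x^3 - 36x^2 + 432x - 2026

Set β = α - 12 = ∛(298), so β^3 = 298. Then (α - 12)^3 - 298 = 0, i.e. α is a root of g(x) = (x - 12)^3 - 298 = x^3 - 36x^2 + 432x - 2026. Since g(x) = h(x - 12) where h(x) = x^3 - 298, and h is irreducible over Q (because 298 is not a perfect cube, so h has no rational root, and a monic cubic with no rational root is irreducible), g is also irreducible (irreducibility is preserved under the substitution x → x - 12). Hence m_α(x) = x^3 - 36x^2 + 432x - 2026.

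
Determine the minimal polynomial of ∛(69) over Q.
m_α(x) = x^3 - 69

α satisfies α^3 = 69, so x^3 - 69 annihilates α. By the rational root test, a rational root p/q (in lowest terms) of x^3 - 69 would satisfy p^3 = 69 q^3, forcing q = 1 and p^3 = 69; but 69 is not a perfect cube, contradiction. A monic cubic over Q with no rational root is irreducible (any nontrivial factorization would include a linear factor). Hence x^3 - 69 is the minimal polynomial of α, and in particular [Q(α):Q] = 3.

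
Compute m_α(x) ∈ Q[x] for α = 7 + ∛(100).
m_α(x) = x^3 - 21x^2 + 147x - 443

Set β = α - 7 = ∛(100), so β^3 = 100. Then (α - 7)^3 - 100 = 0, i.e. α is a root of g(x) = (x - 7)^3 - 100 = x^3 - 21x^2 + 147x - 443. Since g(x) = h(x - 7) where h(x) = x^3 - 100, and h is irreducible over Q (because 100 is not a perfect cube, so h has no rational root, and a monic cubic with no rational root is irreducible), g is also irreducible (irreducibility is preserved under the substitution x → x - 7). Hence m_α(x) = x^3 - 21x^2 + 147x - 443.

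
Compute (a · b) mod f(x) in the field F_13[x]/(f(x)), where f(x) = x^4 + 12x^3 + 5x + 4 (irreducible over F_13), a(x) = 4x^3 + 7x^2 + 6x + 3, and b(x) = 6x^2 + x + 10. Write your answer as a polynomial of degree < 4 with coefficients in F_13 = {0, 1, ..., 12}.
a · b ≡ 10x^3 + 7x + 10 (mod f(x))

Multiply in F_13[x]: a(x)·b(x) = (4x^3 + 7x^2 + 6x + 3)·(6x^2 + x + 10) = 11x^5 + 7x^4 + 5x^3 + 3x^2 + 11x + 4. This has degree ≥ 4, so divide by f(x) over F_13: 11x^5 + 7x^4 + 5x^3 + 3x^2 + 11x + 4 = (11x + 5)·(x^4 + 12x^3 + 5x + 4) + (10x^3 + 7x + 10). Hence a·b ≡ 10x^3 + 7x + 10 (mod f). (F_13[x]/(f) is a field with 13^4 = 28561 elements since f is irreducible of degree 4.)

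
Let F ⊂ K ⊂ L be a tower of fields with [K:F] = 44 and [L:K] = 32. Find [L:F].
[L:F] = 1408

The tower law says that for any tower of field extensions F ⊂ K ⊂ L with finite degrees, [L:F] = [L:K] · [K:F]. Here this gives [L:F] = 32 · 44 = 1408.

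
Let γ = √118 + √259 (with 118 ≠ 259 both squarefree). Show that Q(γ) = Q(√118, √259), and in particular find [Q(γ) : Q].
[Q(γ) : Q] = 4 (equivalently, Q(γ) = Q(√118, √259))

Obviously Q(γ) ⊆ Q(√118, √259), and [Q(√118, √259):Q] = 4 (since 118, 259 are distinct squarefree integers > 1 with 30562 not a perfect square). To show equality we compute the minimal polynomial of γ. From γ = √118 + √259: γ^2 = 118 + 2√(30562) + 259 = 377 + 2√(30562), so γ^2 - 377 = 2√(30562); squaring, (γ^2 - 377)^2 = 4·30562, i.e. γ^4 - 754γ^2 + 142129 - 122248 = 0, i.e. γ^4 - 754γ^2 + 19881 = 0. So γ is a root of x^4 - 754x^2 + 19881. This polynomial is irreducible over Q: it has no rational root (each ±√118 ± √259 is irrational), and any factorization into two quadratics over Q would force √(30562) ∈ Q (pairing opposite roots) or √118, √259 ∈ Q (other pairings), all impossible. Hence [Q(γ):Q] = 4 = [Q(√118, √259):Q], so Q(γ) = Q(√118, √259).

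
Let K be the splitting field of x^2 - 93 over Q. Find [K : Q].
[K : Q] = 2

f(x) = x^2 - 93 factors as (x - √93)(x + √93). The splitting field is K = Q(√93). Since 93 is squarefree and > 1, it is not a perfect square, so x^2 - 93 is irreducible over Q and [Q(√93) : Q] = 2. Hence [K : Q] = 2.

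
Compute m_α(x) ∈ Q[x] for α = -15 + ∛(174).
m_α(x) = x^3 + 45x^2 + 675x + 3201

Set β = α + 15 = ∛(174), so β^3 = 174. Then (α + 15)^3 - 174 = 0, i.e. α is a root of g(x) = (x + 15)^3 - 174 = x^3 + 45x^2 + 675x + 3201. Since g(x) = h(x + 15) where h(x) = x^3 - 174, and h is irreducible over Q (because 174 is not a perfect cube, so h has no rational root, and a monic cubic with no rational root is irreducible), g is also irreducible (irreducibility is preserved under the substitution x → x + 15). Hence m_α(x) = x^3 + 45x^2 + 675x + 3201.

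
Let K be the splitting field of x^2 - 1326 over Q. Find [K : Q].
[K : Q] = 2

f(x) = x^2 - 1326 factors as (x - √1326)(x + √1326). The splitting field is K = Q(√1326). Since 1326 is squarefree and > 1, it is not a perfect square, so x^2 - 1326 is irreducible over Q and [Q(√1326) : Q] = 2. Hence [K : Q] = 2.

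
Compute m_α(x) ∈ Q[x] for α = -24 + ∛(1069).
m_α(x) = x^3 + 72x^2 + 1728x + 12755

Set β = α + 24 = ∛(1069), so β^3 = 1069. Then (α + 24)^3 - 1069 = 0, i.e. α is a root of g(x) = (x + 24)^3 - 1069 = x^3 + 72x^2 + 1728x + 12755. Since g(x) = h(x + 24) where h(x) = x^3 - 1069, and h is irreducible over Q (because 1069 is not a perfect cube, so h has no rational root, and a monic cubic with no rational root is irreducible), g is also irreducible (irreducibility is preserved under the substitution x → x + 24). Hence m_α(x) = x^3 + 72x^2 + 1728x + 12755.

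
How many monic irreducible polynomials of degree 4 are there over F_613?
There are 35300491398 monic irreducible polynomials of degree 4 over F_613

Each element of F_{613^4} that lies in no proper subfield is a root of exactly one monic irreducible of degree 4 over F_613, and each such polynomial has 4 distinct roots in F_{613^4}. By Möbius inversion the count is N_613(4) = (1/4) Σ_{d|4} μ(4/d) · 613^d = (1/4)(μ(4)·613^1 + μ(2)·613^2 + μ(1)·613^4) = 141201965592/4 = 35300491398.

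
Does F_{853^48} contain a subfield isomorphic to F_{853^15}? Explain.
No: F_{853^15} is not a subfield of F_{853^48}

F_{p^m} embeds in F_{p^n} iff m | n. Here 15 ∤ 48 (since 48 = 3·15 + 3 with remainder 3 ≠ 0), so F_{853^15} is not a subfield of F_{853^48}. Equivalently: if it were, the tower law would give 15 = [F_{853^15}:F_853] dividing [F_{853^48}:F_853] = 48, contradiction.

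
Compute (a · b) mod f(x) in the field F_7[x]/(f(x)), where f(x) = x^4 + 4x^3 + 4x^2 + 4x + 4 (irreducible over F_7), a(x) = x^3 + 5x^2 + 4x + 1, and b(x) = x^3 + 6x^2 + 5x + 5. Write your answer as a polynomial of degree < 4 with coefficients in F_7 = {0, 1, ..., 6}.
a · b ≡ 2x^3 + 5x^2 + 4x + 5 (mod f(x))

Multiply in F_7[x]: a(x)·b(x) = (x^3 + 5x^2 + 4x + 1)·(x^3 + 6x^2 + 5x + 5) = x^6 + 4x^5 + 4x^4 + 6x^3 + 2x^2 + 4x + 5. This has degree ≥ 4, so divide by f(x) over F_7: x^6 + 4x^5 + 4x^4 + 6x^3 + 2x^2 + 4x + 5 = (x^2)·(x^4 + 4x^3 + 4x^2 + 4x + 4) + (2x^3 + 5x^2 + 4x + 5). Hence a·b ≡ 2x^3 + 5x^2 + 4x + 5 (mod f). (F_7[x]/(f) is a field with 7^4 = 2401 elements since f is irreducible of degree 4.)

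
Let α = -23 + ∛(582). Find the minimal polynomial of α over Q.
m_α(x) = x^3 + 69x^2 + 1587x + 11585

Set β = α + 23 = ∛(582), so β^3 = 582. Then (α + 23)^3 - 582 = 0, i.e. α is a root of g(x) = (x + 23)^3 - 582 = x^3 + 69x^2 + 1587x + 11585. Since g(x) = h(x + 23) where h(x) = x^3 - 582, and h is irreducible over Q (because 582 is not a perfect cube, so h has no rational root, and a monic cubic with no rational root is irreducible), g is also irreducible (irreducibility is preserved under the substitution x → x + 23). Hence m_α(x) = x^3 + 69x^2 + 1587x + 11585.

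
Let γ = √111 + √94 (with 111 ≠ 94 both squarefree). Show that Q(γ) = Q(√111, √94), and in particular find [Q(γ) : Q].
[Q(γ) : Q] = 4 (equivalently, Q(γ) = Q(√111, √94))

Obviously Q(γ) ⊆ Q(√111, √94), and [Q(√111, √94):Q] = 4 (since 111, 94 are distinct squarefree integers > 1 with 10434 not a perfect square). To show equality we compute the minimal polynomial of γ. From γ = √111 + √94: γ^2 = 111 + 2√(10434) + 94 = 205 + 2√(10434), so γ^2 - 205 = 2√(10434); squaring, (γ^2 - 205)^2 = 4·10434, i.e. γ^4 - 410γ^2 + 42025 - 41736 = 0, i.e. γ^4 - 410γ^2 + 289 = 0. So γ is a root of x^4 - 410x^2 + 289. This polynomial is irreducible over Q: it has no rational root (each ±√111 ± √94 is irrational), and any factorization into two quadratics over Q would force √(10434) ∈ Q (pairing opposite roots) or √111, √94 ∈ Q (other pairings), all impossible. Hence [Q(γ):Q] = 4 = [Q(√111, √94):Q], so Q(γ) = Q(√111, √94).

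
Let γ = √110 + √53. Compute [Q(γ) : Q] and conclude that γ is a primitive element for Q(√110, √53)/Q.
[Q(γ) : Q] = 4 (equivalently, Q(γ) = Q(√110, √53))

Obviously Q(γ) ⊆ Q(√110, √53), and [Q(√110, √53):Q] = 4 (since 110, 53 are distinct squarefree integers > 1 with 5830 not a perfect square). To show equality we compute the minimal polynomial of γ. From γ = √110 + √53: γ^2 = 110 + 2√(5830) + 53 = 163 + 2√(5830), so γ^2 - 163 = 2√(5830); squaring, (γ^2 - 163)^2 = 4·5830, i.e. γ^4 - 326γ^2 + 26569 - 23320 = 0, i.e. γ^4 - 326γ^2 + 3249 = 0. So γ is a root of x^4 - 326x^2 + 3249. This polynomial is irreducible over Q: it has no rational root (each ±√110 ± √53 is irrational), and any factorization into two quadratics over Q would force √(5830) ∈ Q (pairing opposite roots) or √110, √53 ∈ Q (other pairings), all impossible. Hence [Q(γ):Q] = 4 = [Q(√110, √53):Q], so Q(γ) = Q(√110, √53).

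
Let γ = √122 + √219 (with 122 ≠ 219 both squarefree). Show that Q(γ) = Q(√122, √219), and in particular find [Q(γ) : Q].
[Q(γ) : Q] = 4 (equivalently, Q(γ) = Q(√122, √219))

Obviously Q(γ) ⊆ Q(√122, √219), and [Q(√122, √219):Q] = 4 (since 122, 219 are distinct squarefree integers > 1 with 26718 not a perfect square). To show equality we compute the minimal polynomial of γ. From γ = √122 + √219: γ^2 = 122 + 2√(26718) + 219 = 341 + 2√(26718), so γ^2 - 341 = 2√(26718); squaring, (γ^2 - 341)^2 = 4·26718, i.e. γ^4 - 682γ^2 + 116281 - 106872 = 0, i.e. γ^4 - 682γ^2 + 9409 = 0. So γ is a root of x^4 - 682x^2 + 9409. This polynomial is irreducible over Q: it has no rational root (each ±√122 ± √219 is irrational), and any factorization into two quadratics over Q would force √(26718) ∈ Q (pairing opposite roots) or √122, √219 ∈ Q (other pairings), all impossible. Hence [Q(γ):Q] = 4 = [Q(√122, √219):Q], so Q(γ) = Q(√122, √219).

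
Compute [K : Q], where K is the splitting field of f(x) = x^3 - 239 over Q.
[K : Q] = 6

The roots of x^3 - 239 are ∛239, ω∛239, ω^2∛239 where ω = e^(2πi/3) is a primitive cube root of unity, so K = Q(∛239, ω). Now [Q(∛239):Q] = 3 (since 239 is not a perfect cube, x^3 - 239 is irreducible) and [Q(ω):Q] = 2. Both 2 and 3 divide [K:Q], and [K:Q] ≤ 3·2 = 6, so [K:Q] = 6. (Equivalently: Q(∛239) ⊂ R but ω ∉ R, so [K : Q(∛239)] = 2.)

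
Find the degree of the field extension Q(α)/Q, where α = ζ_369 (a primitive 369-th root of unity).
[Q(α):Q] = 240

The minimal polynomial of ζ_369 over Q is the 369-th cyclotomic polynomial Φ_369(x), which is irreducible over Q and has degree φ(369) = 240. Hence [Q(α):Q] = φ(369) = 240.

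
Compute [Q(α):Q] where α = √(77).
[Q(α):Q] = 2

[Q(α):Q] equals the degree of the minimal polynomial of α. Here α^2 = 77 and x^2 - 77 is irreducible (d = 77 is squarefree, ≠ 1, hence not a square), so deg(m_α) = 2. Thus [Q(α):Q] = 2.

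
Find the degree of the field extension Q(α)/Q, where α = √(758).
[Q(α):Q] = 2

[Q(α):Q] equals the degree of the minimal polynomial of α. Here α^2 = 758 and x^2 - 758 is irreducible (d = 758 is squarefree, ≠ 1, hence not a square), so deg(m_α) = 2. Thus [Q(α):Q] = 2.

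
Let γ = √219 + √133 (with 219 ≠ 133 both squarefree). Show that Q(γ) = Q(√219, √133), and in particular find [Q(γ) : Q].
[Q(γ) : Q] = 4 (equivalently, Q(γ) = Q(√219, √133))

Obviously Q(γ) ⊆ Q(√219, √133), and [Q(√219, √133):Q] = 4 (since 219, 133 are distinct squarefree integers > 1 with 29127 not a perfect square). To show equality we compute the minimal polynomial of γ. From γ = √219 + √133: γ^2 = 219 + 2√(29127) + 133 = 352 + 2√(29127), so γ^2 - 352 = 2√(29127); squaring, (γ^2 - 352)^2 = 4·29127, i.e. γ^4 - 704γ^2 + 123904 - 116508 = 0, i.e. γ^4 - 704γ^2 + 7396 = 0. So γ is a root of x^4 - 704x^2 + 7396. This polynomial is irreducible over Q: it has no rational root (each ±√219 ± √133 is irrational), and any factorization into two quadratics over Q would force √(29127) ∈ Q (pairing opposite roots) or √219, √133 ∈ Q (other pairings), all impossible. Hence [Q(γ):Q] = 4 = [Q(√219, √133):Q], so Q(γ) = Q(√219, √133).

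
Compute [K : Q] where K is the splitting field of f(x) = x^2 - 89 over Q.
[K : Q] = 2

f(x) = x^2 - 89 factors as (x - √89)(x + √89). The splitting field is K = Q(√89). Since 89 is squarefree and > 1, it is not a perfect square, so x^2 - 89 is irreducible over Q and [Q(√89) : Q] = 2. Hence [K : Q] = 2.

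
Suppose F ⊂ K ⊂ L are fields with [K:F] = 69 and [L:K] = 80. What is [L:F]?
[L:F] = 5520

The tower law says that for any tower of field extensions F ⊂ K ⊂ L with finite degrees, [L:F] = [L:K] · [K:F]. Here this gives [L:F] = 80 · 69 = 5520.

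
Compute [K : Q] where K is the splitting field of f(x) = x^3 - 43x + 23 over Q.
[K : Q] = 6

By the rational root test, any rational root of the monic integer polynomial f(x) = x^3 - 43x + 23 must be an integer dividing the constant term 23, i.e. one of ±{1, 23}. Evaluating: f(1) = -19, f(-1) = 65, f(23) = 11201, f(-23) = -11155; none is 0, so f has no rational root and is therefore irreducible over Q (a cubic with no linear factor over a field is irreducible). For an irreducible cubic, the Galois group is A_3 or S_3 according as the discriminant disc(f) = -4a^3 - 27b^2 = -4·(-43)^3 - 27·(23)^2 = 303745 is or is not a square in Q. Here disc(f) = 303745 is not a perfect square in Q, so the Galois group of f over Q is not contained in A_3 and must be all of S_3. The splitting field has degree |S_3| = 6 over Q, so [K : Q] = 6.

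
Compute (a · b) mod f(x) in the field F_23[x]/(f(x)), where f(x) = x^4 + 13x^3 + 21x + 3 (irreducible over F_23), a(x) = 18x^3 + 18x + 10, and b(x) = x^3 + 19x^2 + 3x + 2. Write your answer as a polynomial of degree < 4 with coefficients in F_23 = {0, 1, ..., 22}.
a · b ≡ 7x^3 + 15x^2 + 22x + 14 (mod f(x))

Multiply in F_23[x]: a(x)·b(x) = (18x^3 + 18x + 10)·(x^3 + 19x^2 + 3x + 2) = 18x^6 + 20x^5 + 3x^4 + 20x^3 + 14x^2 + 20x + 20. This has degree ≥ 4, so divide by f(x) over F_23: 18x^6 + 20x^5 + 3x^4 + 20x^3 + 14x^2 + 20x + 20 = (18x^2 + 16x + 2)·(x^4 + 13x^3 + 21x + 3) + (7x^3 + 15x^2 + 22x + 14). Hence a·b ≡ 7x^3 + 15x^2 + 22x + 14 (mod f). (F_23[x]/(f) is a field with 23^4 = 279841 elements since f is irreducible of degree 4.)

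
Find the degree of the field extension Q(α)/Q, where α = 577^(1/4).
[Q(α):Q] = 4

α is a root of x^4 - 577. By Eisenstein's criterion at the prime p = 577 (which divides the constant term 577 but p^2 = 332929 does not, since 577 is squarefree), x^4 - 577 is irreducible over Q. Hence [Q(α):Q] = 4.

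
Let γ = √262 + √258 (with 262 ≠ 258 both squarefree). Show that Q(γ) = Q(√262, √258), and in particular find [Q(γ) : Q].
[Q(γ) : Q] = 4 (equivalently, Q(γ) = Q(√262, √258))

Obviously Q(γ) ⊆ Q(√262, √258), and [Q(√262, √258):Q] = 4 (since 262, 258 are distinct squarefree integers > 1 with 67596 not a perfect square). To show equality we compute the minimal polynomial of γ. From γ = √262 + √258: γ^2 = 262 + 2√(67596) + 258 = 520 + 2√(67596), so γ^2 - 520 = 2√(67596); squaring, (γ^2 - 520)^2 = 4·67596, i.e. γ^4 - 1040γ^2 + 270400 - 270384 = 0, i.e. γ^4 - 1040γ^2 + 16 = 0. So γ is a root of x^4 - 1040x^2 + 16. This polynomial is irreducible over Q: it has no rational root (each ±√262 ± √258 is irrational), and any factorization into two quadratics over Q would force √(67596) ∈ Q (pairing opposite roots) or √262, √258 ∈ Q (other pairings), all impossible. Hence [Q(γ):Q] = 4 = [Q(√262, √258):Q], so Q(γ) = Q(√262, √258).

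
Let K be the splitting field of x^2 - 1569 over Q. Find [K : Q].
[K : Q] = 2

f(x) = x^2 - 1569 factors as (x - √1569)(x + √1569). The splitting field is K = Q(√1569). Since 1569 is squarefree and > 1, it is not a perfect square, so x^2 - 1569 is irreducible over Q and [Q(√1569) : Q] = 2. Hence [K : Q] = 2.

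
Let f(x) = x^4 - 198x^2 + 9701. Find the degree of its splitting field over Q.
[K : Q] = 4

Solving the quadratic in x^2: x^2 = (198 ± √(198^2 - 4·9701))/2 = (198 ± √400)/2 = (198 ± 20)/2, giving x^2 = 109 or x^2 = 89. So f(x) = (x^2 - 109)(x^2 - 89) and the roots of f are ±√109, ±√89. Hence the splitting field is K = Q(√109, √89). Since 109 and 89 are distinct squarefree integers > 1, their product 9701 is not a perfect square, so √89 ∉ Q(√109). By the tower law [K:Q] = [Q(√109,√89):Q(√109)] · [Q(√109):Q] = 2 · 2 = 4.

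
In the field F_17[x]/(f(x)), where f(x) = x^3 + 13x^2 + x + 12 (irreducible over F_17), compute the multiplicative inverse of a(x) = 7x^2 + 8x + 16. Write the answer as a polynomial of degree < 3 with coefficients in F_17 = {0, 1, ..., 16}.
a(x)^(-1) ≡ 10x^2 + 8x + 5 (mod f(x))

Since f is irreducible over F_17, F_17[x]/(f) is a field and a(x) ≠ 0 has an inverse. Apply the extended Euclidean algorithm to f(x) and a(x) in F_17[x]: f(x) = (5x + 1)·a(x) + (15x + 13);  a(x) = (5x + 3)·(15x + 13) + (11). The last nonzero remainder is the constant 11 = gcd(f, a) in F_17. Back-substituting through the division chain expresses 11 = s(x)·a(x) + t(x)·f(x) with s(x) ≡ 8x^2 + 3x + 4 (mod f), so (8x^2 + 3x + 4)·a(x) ≡ 11 (mod f). Multiplying by 11^(-1) ≡ 14 in F_17 gives a(x)^(-1) ≡ 14·(8x^2 + 3x + 4) ≡ 10x^2 + 8x + 5 (mod f). Check: (7x^2 + 8x + 16)·(10x^2 + 8x + 5) = 2x^4 + 4x^2 + 15x + 12 ≡ 1 (mod x^3 + 13x^2 + x + 12).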